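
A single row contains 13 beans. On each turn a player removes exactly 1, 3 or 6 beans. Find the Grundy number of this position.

0

Build the Grundy sequence with g(k) = mex{g(k−s) : s ∈ {1, 3, 6}, s ≤ k}:
k:     0  1  2  3  4  5  6  7  8  9 10 11 12 13
g(k):  0  1  0  1  0  1  2  3  2  0  1  0  1  0
So g(13) = 0.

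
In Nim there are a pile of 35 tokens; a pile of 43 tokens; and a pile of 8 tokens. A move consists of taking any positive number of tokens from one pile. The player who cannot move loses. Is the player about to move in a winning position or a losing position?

Losing position

Compute the nim-sum pairwise:
35 ⊕ 43 = 8
8 ⊕ 8 = 0
The nim-sum is 0, so this is a P-position: the player to move is in a losing position under optimal play.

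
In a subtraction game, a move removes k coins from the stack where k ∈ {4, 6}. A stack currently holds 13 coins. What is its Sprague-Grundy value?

Grundy values for subtraction set {4, 6}:
k:     0  1  2  3  4  5  6  7  8  9 10 11 12 13
g(k):  0  0  0  0  1  1  1  1  2  2  0  0  0  0
So g(13) = 0.

0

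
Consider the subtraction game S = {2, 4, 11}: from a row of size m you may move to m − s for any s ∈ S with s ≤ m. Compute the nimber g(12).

3

Compute g(0), g(1), … for moves {2, 4, 11}:
g(0) = mex{} = 0
g(1) = mex{} = 0
g(2) = mex{0} = 1
g(3) = mex{0} = 1
g(4) = mex{0,1} = 2
g(5) = mex{0,1} = 2
g(6) = mex{1,2} = 0
g(7) = mex{1,2} = 0
g(8) = mex{0,2} = 1
g(9) = mex{0,2} = 1
g(10) = mex{0,1} = 2
g(11) = mex{0,1} = 2
g(12) = mex{0,1,2} = 3
So g(12) = 3.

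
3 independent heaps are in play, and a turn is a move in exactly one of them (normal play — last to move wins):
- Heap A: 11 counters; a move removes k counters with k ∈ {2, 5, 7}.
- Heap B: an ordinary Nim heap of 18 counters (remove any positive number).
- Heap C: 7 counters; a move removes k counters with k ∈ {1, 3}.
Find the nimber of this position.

16

Build the Grundy sequence for heap A with g(k) = mex{g(k−s) : s ∈ {2, 5, 7}, s ≤ k}:
k:     0  1  2  3  4  5  6  7  8  9 10 11
g(k):  0  0  1  1  0  2  1  3  2  2  0  3
So g(11) = 3.
Heap B is a plain Nim heap of size 18, so its Grundy value is 18.
For heap C, compute g(0), g(1), … with moves {1, 3}:
k:     0  1  2  3  4  5  6  7
g(k):  0  1  0  1  0  1  0  1
So g(7) = 1.
By the Sprague-Grundy theorem, the Grundy value of a sum of independent games is the XOR of the component values.
Combined value = 3 ⊕ 18 ⊕ 1 = 16.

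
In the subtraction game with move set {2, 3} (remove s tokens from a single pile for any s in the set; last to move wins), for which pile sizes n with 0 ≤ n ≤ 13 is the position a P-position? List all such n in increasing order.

0, 1, 5, 6, 10, 11

Grundy values for subtraction set {2, 3}:
k:     0  1  2  3  4  5  6  7  8  9 10 11 12 13
g(k):  0  0  1  1  2  0  0  1  1  2  0  0  1  1
The P-positions (g = 0) in 0..13 are 0, 1, 5, 6, 10, 11.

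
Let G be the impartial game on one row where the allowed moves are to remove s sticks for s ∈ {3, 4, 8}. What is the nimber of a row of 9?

3

Grundy values for subtraction set {3, 4, 8}:
k:     0  1  2  3  4  5  6  7  8  9
g(k):  0  0  0  1  1  1  2  0  2  3
So g(9) = 3.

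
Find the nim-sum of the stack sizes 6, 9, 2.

13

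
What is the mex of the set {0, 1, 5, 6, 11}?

2

The values 0, 1 are all present; 2 is the first non-negative integer missing from the set.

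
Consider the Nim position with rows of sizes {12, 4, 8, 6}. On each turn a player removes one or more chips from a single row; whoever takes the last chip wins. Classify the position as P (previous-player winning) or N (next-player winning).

N-position

Write each in binary and XOR column by column:
  1100  (12)
  0100  (4)
  1000  (8)
  0110  (6)
  ----
  0110  (6)
The nim-sum is 6 ≠ 0, so this is an N-position: the player to move can win.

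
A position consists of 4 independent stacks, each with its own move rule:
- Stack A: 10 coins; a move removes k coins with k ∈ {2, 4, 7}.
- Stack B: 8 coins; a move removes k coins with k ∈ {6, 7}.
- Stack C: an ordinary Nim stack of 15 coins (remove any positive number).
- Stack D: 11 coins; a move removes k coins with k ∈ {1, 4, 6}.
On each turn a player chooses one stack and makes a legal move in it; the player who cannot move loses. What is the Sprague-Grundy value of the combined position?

For stack A, compute g(0), g(1), … with moves {2, 4, 7}:
g(0) = mex{} = 0
g(1) = mex{} = 0
g(2) = mex{0} = 1
g(3) = mex{0} = 1
g(4) = mex{0,1} = 2
g(5) = mex{0,1} = 2
g(6) = mex{1,2} = 0
g(7) = mex{0,1,2} = 3
g(8) = mex{0,2} = 1
g(9) = mex{1,2,3} = 0
g(10) = mex{0,1} = 2
So g(10) = 2.
Grundy values for stack B (subtraction set {6, 7}):
k:     0  1  2  3  4  5  6  7  8
g(k):  0  0  0  0  0  0  1  1  1
So g(8) = 1.
Stack C is a plain Nim stack of size 15, so its Grundy value is 15.
Grundy values for stack D (subtraction set {1, 4, 6}):
g(0) = mex{} = 0
g(1) = mex{0} = 1
g(2) = mex{1} = 0
g(3) = mex{0} = 1
g(4) = mex{0,1} = 2
g(5) = mex{1,2} = 0
g(6) = mex{0} = 1
g(7) = mex{1} = 0
g(8) = mex{0,2} = 1
g(9) = mex{0,1} = 2
g(10) = mex{1,2} = 0
g(11) = mex{0} = 1
So g(11) = 1.
By the Sprague-Grundy theorem, the Grundy value of a sum of independent games is the XOR of the component values.
Combined value = 2 ⊕ 1 ⊕ 15 ⊕ 1 = 13.

13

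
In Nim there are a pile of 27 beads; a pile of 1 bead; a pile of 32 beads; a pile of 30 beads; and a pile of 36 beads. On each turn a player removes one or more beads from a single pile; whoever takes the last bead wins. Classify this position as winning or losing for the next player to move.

Losing position

Compute the nim-sum pairwise:
27 ⊕ 1 = 26
26 ⊕ 32 = 58
58 ⊕ 30 = 36
36 ⊕ 36 = 0
The nim-sum is 0, so this is a P-position: the player to move is in a losing position under optimal play.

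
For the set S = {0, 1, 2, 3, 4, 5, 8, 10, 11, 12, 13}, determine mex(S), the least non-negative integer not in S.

6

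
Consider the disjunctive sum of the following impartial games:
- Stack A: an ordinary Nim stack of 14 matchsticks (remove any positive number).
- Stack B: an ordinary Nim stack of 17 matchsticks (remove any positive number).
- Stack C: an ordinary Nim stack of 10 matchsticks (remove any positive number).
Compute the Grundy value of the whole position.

21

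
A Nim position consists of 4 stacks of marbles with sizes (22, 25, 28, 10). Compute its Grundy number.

25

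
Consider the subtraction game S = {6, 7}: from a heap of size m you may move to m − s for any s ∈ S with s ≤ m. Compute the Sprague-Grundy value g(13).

0

Grundy values for subtraction set {6, 7}:
k:     0  1  2  3  4  5  6  7  8  9 10 11 12 13
g(k):  0  0  0  0  0  0  1  1  1  1  1  1  2  0
So g(13) = 0.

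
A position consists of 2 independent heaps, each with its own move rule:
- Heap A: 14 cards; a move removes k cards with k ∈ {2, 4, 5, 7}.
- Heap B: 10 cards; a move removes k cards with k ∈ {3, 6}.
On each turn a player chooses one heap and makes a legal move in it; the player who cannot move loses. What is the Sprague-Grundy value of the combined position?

2

For heap A, compute g(0), g(1), … with moves {2, 4, 5, 7}:
g(0) = mex{} = 0
g(1) = mex{} = 0
g(2) = mex{0} = 1
g(3) = mex{0} = 1
g(4) = mex{0,1} = 2
g(5) = mex{0,1} = 2
g(6) = mex{0,1,2} = 3
g(7) = mex{0,1,2} = 3
g(8) = mex{0,1,2,3} = 4
g(9) = mex{1,2,3} = 0
g(10) = mex{1,2,3,4} = 0
g(11) = mex{0,2,3} = 1
g(12) = mex{0,2,3,4} = 1
g(13) = mex{0,1,3,4} = 2
g(14) = mex{0,1,3} = 2
So g(14) = 2.
Build the Grundy sequence for heap B with g(k) = mex{g(k−s) : s ∈ {3, 6}, s ≤ k}:
g(0) = mex{} = 0
g(1) = mex{} = 0
g(2) = mex{} = 0
g(3) = mex{0} = 1
g(4) = mex{0} = 1
g(5) = mex{0} = 1
g(6) = mex{0,1} = 2
g(7) = mex{0,1} = 2
g(8) = mex{0,1} = 2
g(9) = mex{1,2} = 0
g(10) = mex{1,2} = 0
So g(10) = 0.
The value of a disjunctive sum is the nim-sum of the parts.
Combined value = 2 XOR 0 = 2.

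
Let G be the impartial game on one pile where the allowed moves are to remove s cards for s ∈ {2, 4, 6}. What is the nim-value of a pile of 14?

3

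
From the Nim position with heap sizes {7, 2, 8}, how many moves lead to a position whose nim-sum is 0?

Write each in binary and XOR column by column:
  0111  (7)
  0010  (2)
  1000  (8)
  ----
  1101  (13)
The overall nim-sum is X = 13. A heap of size p has a winning move iff p XOR X < p (reduce it to p XOR X).
  7: 7 XOR 13 = 10 ≥ 7 — no move.
  2: 2 XOR 13 = 15 ≥ 2 — no move.
  8: 8 XOR 13 = 5 < 8 — winning move (to 5).
That gives 1 winning move.

1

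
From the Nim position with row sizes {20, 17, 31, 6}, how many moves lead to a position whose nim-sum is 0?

Compute the nim-sum pairwise:
20 ⊕ 17 = 5
5 ⊕ 31 = 26
26 ⊕ 6 = 28
The overall nim-sum is X = 28. A row of size p has a winning move iff p XOR X < p (reduce it to p XOR X).
  20: 20 XOR 28 = 8 < 20 — winning move (to 8).
  17: 17 XOR 28 = 13 < 17 — winning move (to 13).
  31: 31 XOR 28 = 3 < 31 — winning move (to 3).
  6: 6 XOR 28 = 26 ≥ 6 — no move.
That gives 3 winning moves.

3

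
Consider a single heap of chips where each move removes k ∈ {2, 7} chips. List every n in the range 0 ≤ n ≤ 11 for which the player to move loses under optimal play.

0, 1, 4, 5, 9, 10

Grundy values for subtraction set {2, 7}:
k:     0  1  2  3  4  5  6  7  8  9 10 11
g(k):  0  0  1  1  0  0  1  1  2  0  0  1
The P-positions (g = 0) in 0..11 are 0, 1, 4, 5, 9, 10.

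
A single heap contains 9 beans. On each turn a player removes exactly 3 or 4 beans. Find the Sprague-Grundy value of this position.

0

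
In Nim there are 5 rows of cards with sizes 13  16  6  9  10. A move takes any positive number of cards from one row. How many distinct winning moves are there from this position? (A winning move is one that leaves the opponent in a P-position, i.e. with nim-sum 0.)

1

Nim-sum: 13 XOR 16 XOR 6 XOR 9 XOR 10 = 24.
The overall nim-sum is X = 24. A row of size p has a winning move iff p XOR X < p (reduce it to p XOR X).
  13: 13 XOR 24 = 21 ≥ 13 — no move.
  16: 16 XOR 24 = 8 < 16 — winning move (to 8).
  6: 6 XOR 24 = 30 ≥ 6 — no move.
  9: 9 XOR 24 = 17 ≥ 9 — no move.
  10: 10 XOR 24 = 18 ≥ 10 — no move.
That gives 1 winning move.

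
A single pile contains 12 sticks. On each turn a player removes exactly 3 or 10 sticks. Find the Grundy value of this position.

2

Grundy values for subtraction set {3, 10}:
g(0) = mex{} = 0
g(1) = mex{} = 0
g(2) = mex{} = 0
g(3) = mex{0} = 1
g(4) = mex{0} = 1
g(5) = mex{0} = 1
g(6) = mex{1} = 0
g(7) = mex{1} = 0
g(8) = mex{1} = 0
g(9) = mex{0} = 1
g(10) = mex{0} = 1
g(11) = mex{0} = 1
g(12) = mex{0,1} = 2
So g(12) = 2.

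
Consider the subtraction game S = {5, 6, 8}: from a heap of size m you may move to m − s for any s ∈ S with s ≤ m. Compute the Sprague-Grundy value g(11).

Compute g(0), g(1), … for moves {5, 6, 8}:
k:     0  1  2  3  4  5  6  7  8  9 10 11
g(k):  0  0  0  0  0  1  1  1  1  1  2  2
So g(11) = 2.

2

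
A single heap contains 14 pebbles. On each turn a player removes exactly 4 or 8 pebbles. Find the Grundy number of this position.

0

Grundy values for subtraction set {4, 8}:
g(0) = mex{} = 0
g(1) = mex{} = 0
g(2) = mex{} = 0
g(3) = mex{} = 0
g(4) = mex{0} = 1
g(5) = mex{0} = 1
g(6) = mex{0} = 1
g(7) = mex{0} = 1
g(8) = mex{0,1} = 2
g(9) = mex{0,1} = 2
g(10) = mex{0,1} = 2
g(11) = mex{0,1} = 2
g(12) = mex{1,2} = 0
g(13) = mex{1,2} = 0
g(14) = mex{1,2} = 0
So g(14) = 0.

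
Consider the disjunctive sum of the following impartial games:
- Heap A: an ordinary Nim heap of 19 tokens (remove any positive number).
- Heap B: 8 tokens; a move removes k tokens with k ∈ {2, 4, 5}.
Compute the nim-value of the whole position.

19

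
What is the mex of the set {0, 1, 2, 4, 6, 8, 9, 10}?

3

The values 0, 1, 2 are all present; 3 is the first non-negative integer missing from the set.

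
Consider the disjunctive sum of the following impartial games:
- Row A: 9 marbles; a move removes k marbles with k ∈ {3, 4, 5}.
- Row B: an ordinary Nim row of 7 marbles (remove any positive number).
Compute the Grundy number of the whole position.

7

For row A, compute g(0), g(1), … with moves {3, 4, 5}:
g(0) = mex{} = 0
g(1) = mex{} = 0
g(2) = mex{} = 0
g(3) = mex{0} = 1
g(4) = mex{0} = 1
g(5) = mex{0} = 1
g(6) = mex{0,1} = 2
g(7) = mex{0,1} = 2
g(8) = mex{1} = 0
g(9) = mex{1,2} = 0
So g(9) = 0.
Row B is a plain Nim row of size 7, so its Grundy value is 7.
The value of a disjunctive sum is the nim-sum of the parts.
Combined value = 0 XOR 7 = 7.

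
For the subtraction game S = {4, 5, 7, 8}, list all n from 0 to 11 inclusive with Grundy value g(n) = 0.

0, 1, 2, 3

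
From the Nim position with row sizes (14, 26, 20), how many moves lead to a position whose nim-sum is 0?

0

Bitwise XOR of the heap sizes:
  01110  (14)
  11010  (26)
  10100  (20)
  -----
  00000  (0)
The nim-sum is already 0, so every move leaves a nonzero nim-sum — there are no winning moves.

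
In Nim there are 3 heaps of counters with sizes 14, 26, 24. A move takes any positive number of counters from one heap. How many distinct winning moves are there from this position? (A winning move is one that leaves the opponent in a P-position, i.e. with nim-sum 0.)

3

Nim-sum: 14 ⊕ 26 ⊕ 24 = 12.
The overall nim-sum is X = 12. A heap of size p has a winning move iff p XOR X < p (reduce it to p XOR X).
  14: 14 XOR 12 = 2 < 14 — winning move (to 2).
  26: 26 XOR 12 = 22 < 26 — winning move (to 22).
  24: 24 XOR 12 = 20 < 24 — winning move (to 20).
That gives 3 winning moves.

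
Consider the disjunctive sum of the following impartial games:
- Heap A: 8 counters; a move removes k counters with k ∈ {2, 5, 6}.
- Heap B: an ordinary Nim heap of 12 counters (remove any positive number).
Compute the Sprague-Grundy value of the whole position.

12

Grundy values for heap A (subtraction set {2, 5, 6}):
g(0) = mex{} = 0
g(1) = mex{} = 0
g(2) = mex{0} = 1
g(3) = mex{0} = 1
g(4) = mex{1} = 0
g(5) = mex{0,1} = 2
g(6) = mex{0} = 1
g(7) = mex{0,1,2} = 3
g(8) = mex{1} = 0
So g(8) = 0.
Heap B is a plain Nim heap of size 12, so its Grundy value is 12.
By the Sprague-Grundy theorem, the Grundy value of a sum of independent games is the XOR of the component values.
Combined value = 0 XOR 12 = 12.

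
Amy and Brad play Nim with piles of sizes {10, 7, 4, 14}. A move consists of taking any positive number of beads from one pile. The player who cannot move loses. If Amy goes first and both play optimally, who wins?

Nim-sum: 10 XOR 7 XOR 4 XOR 14 = 7.
The nim-sum is 7 ≠ 0, so this is an N-position: the player to move can win; Amy has a winning move.

Amy wins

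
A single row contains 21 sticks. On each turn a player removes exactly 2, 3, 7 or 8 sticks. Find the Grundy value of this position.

Grundy values for subtraction set {2, 3, 7, 8}:
k:     0  1  2  3  4  5  6  7  8  9 10 11 12 13 14 15 16 17 18 19 20 21
g(k):  0  0  1  1  2  0  0  1  1  2  0  0  1  1  2  0  0  1  1  2  0  0
So g(21) = 0.

0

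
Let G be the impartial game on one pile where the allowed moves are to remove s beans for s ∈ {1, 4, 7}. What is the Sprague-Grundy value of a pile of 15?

Grundy values for subtraction set {1, 4, 7}:
k:     0  1  2  3  4  5  6  7  8  9 10 11 12 13 14 15
g(k):  0  1  0  1  2  0  1  2  0  1  0  1  2  0  1  2
So g(15) = 2.

2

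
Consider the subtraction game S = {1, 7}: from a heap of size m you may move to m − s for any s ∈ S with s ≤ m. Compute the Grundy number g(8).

Compute g(0), g(1), … for moves {1, 7}:
g(0) = mex{} = 0
g(1) = mex{0} = 1
g(2) = mex{1} = 0
g(3) = mex{0} = 1
g(4) = mex{1} = 0
g(5) = mex{0} = 1
g(6) = mex{1} = 0
g(7) = mex{0} = 1
g(8) = mex{1} = 0
So g(8) = 0.

0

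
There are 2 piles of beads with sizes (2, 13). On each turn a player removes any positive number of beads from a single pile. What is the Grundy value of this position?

15

Nim-sum: 2 ⊕ 13 = 15.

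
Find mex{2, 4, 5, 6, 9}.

0

0 is not in the set, so the mex is 0.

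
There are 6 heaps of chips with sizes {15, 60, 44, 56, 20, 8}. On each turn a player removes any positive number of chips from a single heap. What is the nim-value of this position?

59

Compute the nim-sum pairwise:
15 ⊕ 60 = 51
51 ⊕ 44 = 31
31 ⊕ 56 = 39
39 ⊕ 20 = 51
51 ⊕ 8 = 59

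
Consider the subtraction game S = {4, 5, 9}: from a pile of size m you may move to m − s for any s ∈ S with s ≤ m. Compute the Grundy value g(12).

Compute g(0), g(1), … for moves {4, 5, 9}:
g(0) = mex{} = 0
g(1) = mex{} = 0
g(2) = mex{} = 0
g(3) = mex{} = 0
g(4) = mex{0} = 1
g(5) = mex{0} = 1
g(6) = mex{0} = 1
g(7) = mex{0} = 1
g(8) = mex{0,1} = 2
g(9) = mex{0,1} = 2
g(10) = mex{0,1} = 2
g(11) = mex{0,1} = 2
g(12) = mex{0,1,2} = 3
So g(12) = 3.

3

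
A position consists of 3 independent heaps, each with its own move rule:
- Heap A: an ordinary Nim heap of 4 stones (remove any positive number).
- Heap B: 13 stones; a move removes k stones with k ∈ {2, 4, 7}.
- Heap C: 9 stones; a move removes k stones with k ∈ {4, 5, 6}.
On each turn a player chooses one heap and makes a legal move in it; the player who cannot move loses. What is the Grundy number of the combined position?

Heap A is a plain Nim heap of size 4, so its Grundy value is 4.
Build the Grundy sequence for heap B with g(k) = mex{g(k−s) : s ∈ {2, 4, 7}, s ≤ k}:
g(0) = mex{} = 0
g(1) = mex{} = 0
g(2) = mex{0} = 1
g(3) = mex{0} = 1
g(4) = mex{0,1} = 2
g(5) = mex{0,1} = 2
g(6) = mex{1,2} = 0
g(7) = mex{0,1,2} = 3
g(8) = mex{0,2} = 1
g(9) = mex{1,2,3} = 0
g(10) = mex{0,1} = 2
g(11) = mex{0,2,3} = 1
g(12) = mex{1,2} = 0
g(13) = mex{0,1} = 2
So g(13) = 2.
For heap C, compute g(0), g(1), … with moves {4, 5, 6}:
g(0) = mex{} = 0
g(1) = mex{} = 0
g(2) = mex{} = 0
g(3) = mex{} = 0
g(4) = mex{0} = 1
g(5) = mex{0} = 1
g(6) = mex{0} = 1
g(7) = mex{0} = 1
g(8) = mex{0,1} = 2
g(9) = mex{0,1} = 2
So g(9) = 2.
The value of a disjunctive sum is the nim-sum of the parts.
Combined value = 4 ⊕ 2 ⊕ 2 = 4.

4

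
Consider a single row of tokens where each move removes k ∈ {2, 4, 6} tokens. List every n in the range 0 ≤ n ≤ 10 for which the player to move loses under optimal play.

0, 1, 8, 9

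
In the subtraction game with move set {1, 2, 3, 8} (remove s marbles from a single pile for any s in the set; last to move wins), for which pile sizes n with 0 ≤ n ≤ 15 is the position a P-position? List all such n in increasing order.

0, 4, 9, 13

Compute g(0), g(1), … for moves {1, 2, 3, 8}:
k:     0  1  2  3  4  5  6  7  8  9 10 11 12 13 14 15
g(k):  0  1  2  3  0  1  2  3  4  0  1  2  3  0  1  2
The P-positions (g = 0) in 0..15 are 0, 4, 9, 13.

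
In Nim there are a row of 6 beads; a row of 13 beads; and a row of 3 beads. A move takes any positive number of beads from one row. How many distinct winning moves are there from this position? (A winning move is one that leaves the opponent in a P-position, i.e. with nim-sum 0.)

1

Nim-sum: 6 XOR 13 XOR 3 = 8.
The overall nim-sum is X = 8. A row of size p has a winning move iff p XOR X < p (reduce it to p XOR X).
  6: 6 XOR 8 = 14 ≥ 6 — no move.
  13: 13 XOR 8 = 5 < 13 — winning move (to 5).
  3: 3 XOR 8 = 11 ≥ 3 — no move.
That gives 1 winning move.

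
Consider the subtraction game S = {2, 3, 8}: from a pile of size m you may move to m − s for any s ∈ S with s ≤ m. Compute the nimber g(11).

Build the Grundy sequence with g(k) = mex{g(k−s) : s ∈ {2, 3, 8}, s ≤ k}:
k:     0  1  2  3  4  5  6  7  8  9 10 11
g(k):  0  0  1  1  2  0  0  1  1  2  0  0
So g(11) = 0.

0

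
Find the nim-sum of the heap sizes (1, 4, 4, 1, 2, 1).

Nim-sum: 1 ^ 4 ^ 4 ^ 1 ^ 2 ^ 1 = 3.

3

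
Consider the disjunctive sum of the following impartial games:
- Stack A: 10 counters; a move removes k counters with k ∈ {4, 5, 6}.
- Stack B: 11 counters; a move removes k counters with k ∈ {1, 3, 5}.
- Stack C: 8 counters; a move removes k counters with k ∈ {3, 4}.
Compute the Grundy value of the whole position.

1

For stack A, compute g(0), g(1), … with moves {4, 5, 6}:
g(0) = mex{} = 0
g(1) = mex{} = 0
g(2) = mex{} = 0
g(3) = mex{} = 0
g(4) = mex{0} = 1
g(5) = mex{0} = 1
g(6) = mex{0} = 1
g(7) = mex{0} = 1
g(8) = mex{0,1} = 2
g(9) = mex{0,1} = 2
g(10) = mex{1} = 0
So g(10) = 0.
For stack B, compute g(0), g(1), … with moves {1, 3, 5}:
g(0) = mex{} = 0
g(1) = mex{0} = 1
g(2) = mex{1} = 0
g(3) = mex{0} = 1
g(4) = mex{1} = 0
g(5) = mex{0} = 1
g(6) = mex{1} = 0
g(7) = mex{0} = 1
g(8) = mex{1} = 0
g(9) = mex{0} = 1
g(10) = mex{1} = 0
g(11) = mex{0} = 1
So g(11) = 1.
Grundy values for stack C (subtraction set {3, 4}):
g(0) = mex{} = 0
g(1) = mex{} = 0
g(2) = mex{} = 0
g(3) = mex{0} = 1
g(4) = mex{0} = 1
g(5) = mex{0} = 1
g(6) = mex{0,1} = 2
g(7) = mex{1} = 0
g(8) = mex{1} = 0
So g(8) = 0.
The value of a disjunctive sum is the nim-sum of the parts.
Combined value = 0 XOR 1 XOR 0 = 1.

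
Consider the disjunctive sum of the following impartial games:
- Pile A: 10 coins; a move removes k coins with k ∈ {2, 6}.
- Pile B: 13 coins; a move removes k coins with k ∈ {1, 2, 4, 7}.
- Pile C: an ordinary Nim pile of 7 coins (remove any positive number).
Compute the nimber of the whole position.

Grundy values for pile A (subtraction set {2, 6}):
k:     0  1  2  3  4  5  6  7  8  9 10
g(k):  0  0  1  1  0  0  1  1  0  0  1
So g(10) = 1.
Grundy values for pile B (subtraction set {1, 2, 4, 7}):
k:     0  1  2  3  4  5  6  7  8  9 10 11 12 13
g(k):  0  1  2  0  1  2  0  1  2  0  1  2  0  1
So g(13) = 1.
Pile C is a plain Nim pile of size 7, so its Grundy value is 7.
The value of a disjunctive sum is the nim-sum of the parts.
Combined value = 1 XOR 1 XOR 7 = 7.

7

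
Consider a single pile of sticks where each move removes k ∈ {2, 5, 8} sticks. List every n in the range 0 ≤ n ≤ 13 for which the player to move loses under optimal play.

Grundy values for subtraction set {2, 5, 8}:
g(0) = mex{} = 0
g(1) = mex{} = 0
g(2) = mex{0} = 1
g(3) = mex{0} = 1
g(4) = mex{1} = 0
g(5) = mex{0,1} = 2
g(6) = mex{0} = 1
g(7) = mex{1,2} = 0
g(8) = mex{0,1} = 2
g(9) = mex{0} = 1
g(10) = mex{1,2} = 0
g(11) = mex{1} = 0
g(12) = mex{0} = 1
g(13) = mex{0,2} = 1
The P-positions (g = 0) in 0..13 are 0, 1, 4, 7, 10, 11.

0, 1, 4, 7, 10, 11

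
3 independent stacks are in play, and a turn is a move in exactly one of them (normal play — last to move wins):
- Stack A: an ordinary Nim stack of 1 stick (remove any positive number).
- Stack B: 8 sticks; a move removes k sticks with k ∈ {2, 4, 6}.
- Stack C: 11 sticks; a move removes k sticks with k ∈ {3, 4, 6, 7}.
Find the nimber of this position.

Stack A is a plain Nim stack of size 1, so its Grundy value is 1.
Grundy values for stack B (subtraction set {2, 4, 6}):
g(0) = mex{} = 0
g(1) = mex{} = 0
g(2) = mex{0} = 1
g(3) = mex{0} = 1
g(4) = mex{0,1} = 2
g(5) = mex{0,1} = 2
g(6) = mex{0,1,2} = 3
g(7) = mex{0,1,2} = 3
g(8) = mex{1,2,3} = 0
So g(8) = 0.
For stack C, compute g(0), g(1), … with moves {3, 4, 6, 7}:
k:     0  1  2  3  4  5  6  7  8  9 10 11
g(k):  0  0  0  1  1  1  2  2  2  3  0  0
So g(11) = 0.
By the Sprague-Grundy theorem, the Grundy value of a sum of independent games is the XOR of the component values.
Combined value = 1 XOR 0 XOR 0 = 1.

1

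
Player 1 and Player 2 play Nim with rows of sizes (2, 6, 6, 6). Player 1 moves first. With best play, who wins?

Player 1 wins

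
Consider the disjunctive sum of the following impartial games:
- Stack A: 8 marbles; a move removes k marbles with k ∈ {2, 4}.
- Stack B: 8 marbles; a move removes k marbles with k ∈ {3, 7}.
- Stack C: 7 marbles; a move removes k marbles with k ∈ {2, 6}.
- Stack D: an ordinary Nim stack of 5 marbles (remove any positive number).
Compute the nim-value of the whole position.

For stack A, compute g(0), g(1), … with moves {2, 4}:
k:     0  1  2  3  4  5  6  7  8
g(k):  0  0  1  1  2  2  0  0  1
So g(8) = 1.
Build the Grundy sequence for stack B with g(k) = mex{g(k−s) : s ∈ {3, 7}, s ≤ k}:
g(0) = mex{} = 0
g(1) = mex{} = 0
g(2) = mex{} = 0
g(3) = mex{0} = 1
g(4) = mex{0} = 1
g(5) = mex{0} = 1
g(6) = mex{1} = 0
g(7) = mex{0,1} = 2
g(8) = mex{0,1} = 2
So g(8) = 2.
Grundy values for stack C (subtraction set {2, 6}):
g(0) = mex{} = 0
g(1) = mex{} = 0
g(2) = mex{0} = 1
g(3) = mex{0} = 1
g(4) = mex{1} = 0
g(5) = mex{1} = 0
g(6) = mex{0} = 1
g(7) = mex{0} = 1
So g(7) = 1.
Stack D is a plain Nim stack of size 5, so its Grundy value is 5.
By the Sprague-Grundy theorem, the Grundy value of a sum of independent games is the XOR of the component values.
Combined value = 1 ⊕ 2 ⊕ 1 ⊕ 5 = 7.

7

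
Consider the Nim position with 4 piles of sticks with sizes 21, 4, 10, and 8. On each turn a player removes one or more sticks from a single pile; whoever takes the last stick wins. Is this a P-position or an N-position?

N-position

Bitwise XOR of the heap sizes:
  10101  (21)
  00100  (4)
  01010  (10)
  01000  (8)
  -----
  10011  (19)
The nim-sum is 19 ≠ 0, so this is an N-position: the player to move can win.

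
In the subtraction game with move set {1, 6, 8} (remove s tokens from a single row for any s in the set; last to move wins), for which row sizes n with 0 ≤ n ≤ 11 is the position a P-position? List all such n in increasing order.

0, 2, 4, 7, 9, 11

Compute g(0), g(1), … for moves {1, 6, 8}:
g(0) = mex{} = 0
g(1) = mex{0} = 1
g(2) = mex{1} = 0
g(3) = mex{0} = 1
g(4) = mex{1} = 0
g(5) = mex{0} = 1
g(6) = mex{0,1} = 2
g(7) = mex{1,2} = 0
g(8) = mex{0} = 1
g(9) = mex{1} = 0
g(10) = mex{0} = 1
g(11) = mex{1} = 0
The P-positions (g = 0) in 0..11 are 0, 2, 4, 7, 9, 11.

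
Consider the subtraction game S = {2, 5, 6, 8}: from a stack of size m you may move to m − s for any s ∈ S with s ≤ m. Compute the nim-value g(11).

0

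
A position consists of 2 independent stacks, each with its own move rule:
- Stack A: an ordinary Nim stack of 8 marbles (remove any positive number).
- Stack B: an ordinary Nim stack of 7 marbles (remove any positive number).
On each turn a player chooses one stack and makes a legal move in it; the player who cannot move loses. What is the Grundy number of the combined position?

15

Stack A is a plain Nim stack of size 8, so its Grundy value is 8.
Stack B is a plain Nim stack of size 7, so its Grundy value is 7.
The value of a disjunctive sum is the nim-sum of the parts.
Combined value = 8 XOR 7 = 15.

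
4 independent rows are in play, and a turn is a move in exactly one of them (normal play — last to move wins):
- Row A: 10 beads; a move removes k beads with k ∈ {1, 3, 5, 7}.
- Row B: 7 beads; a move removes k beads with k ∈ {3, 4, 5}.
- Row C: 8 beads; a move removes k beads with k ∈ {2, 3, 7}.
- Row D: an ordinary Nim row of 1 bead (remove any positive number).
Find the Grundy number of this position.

Build the Grundy sequence for row A with g(k) = mex{g(k−s) : s ∈ {1, 3, 5, 7}, s ≤ k}:
k:     0  1  2  3  4  5  6  7  8  9 10
g(k):  0  1  0  1  0  1  0  1  0  1  0
So g(10) = 0.
Grundy values for row B (subtraction set {3, 4, 5}):
g(0) = mex{} = 0
g(1) = mex{} = 0
g(2) = mex{} = 0
g(3) = mex{0} = 1
g(4) = mex{0} = 1
g(5) = mex{0} = 1
g(6) = mex{0,1} = 2
g(7) = mex{0,1} = 2
So g(7) = 2.
Build the Grundy sequence for row C with g(k) = mex{g(k−s) : s ∈ {2, 3, 7}, s ≤ k}:
g(0) = mex{} = 0
g(1) = mex{} = 0
g(2) = mex{0} = 1
g(3) = mex{0} = 1
g(4) = mex{0,1} = 2
g(5) = mex{1} = 0
g(6) = mex{1,2} = 0
g(7) = mex{0,2} = 1
g(8) = mex{0} = 1
So g(8) = 1.
Row D is a plain Nim row of size 1, so its Grundy value is 1.
The value of a disjunctive sum is the nim-sum of the parts.
Combined value = 0 ⊕ 2 ⊕ 1 ⊕ 1 = 2.

2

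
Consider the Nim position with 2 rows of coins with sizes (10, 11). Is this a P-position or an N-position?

Nim-sum: 10 XOR 11 = 1.
The nim-sum is 1 ≠ 0, so this is an N-position: the player to move can win.

N-position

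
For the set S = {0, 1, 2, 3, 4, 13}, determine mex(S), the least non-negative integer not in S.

5

The values 0, 1, 2, 3, 4 are all present; 5 is the first non-negative integer missing from the set.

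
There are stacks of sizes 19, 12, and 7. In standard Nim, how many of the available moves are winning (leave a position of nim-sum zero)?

1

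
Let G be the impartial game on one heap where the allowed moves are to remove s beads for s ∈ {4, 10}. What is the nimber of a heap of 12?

Compute g(0), g(1), … for moves {4, 10}:
k:     0  1  2  3  4  5  6  7  8  9 10 11 12
g(k):  0  0  0  0  1  1  1  1  0  0  2  2  1
So g(12) = 1.

1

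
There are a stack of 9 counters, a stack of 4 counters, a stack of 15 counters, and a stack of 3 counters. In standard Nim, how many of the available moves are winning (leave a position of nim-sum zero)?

Write each in binary and XOR column by column:
  1001  (9)
  0100  (4)
  1111  (15)
  0011  (3)
  ----
  0001  (1)
The overall nim-sum is X = 1. A stack of size p has a winning move iff p XOR X < p (reduce it to p XOR X).
  9: 9 XOR 1 = 8 < 9 — winning move (to 8).
  4: 4 XOR 1 = 5 ≥ 4 — no move.
  15: 15 XOR 1 = 14 < 15 — winning move (to 14).
  3: 3 XOR 1 = 2 < 3 — winning move (to 2).
That gives 3 winning moves.

3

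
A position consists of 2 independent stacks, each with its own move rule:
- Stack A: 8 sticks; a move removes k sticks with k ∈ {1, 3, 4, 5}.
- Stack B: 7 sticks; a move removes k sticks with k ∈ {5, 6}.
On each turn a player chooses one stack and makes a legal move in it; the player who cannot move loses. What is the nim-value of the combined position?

1

Grundy values for stack A (subtraction set {1, 3, 4, 5}):
g(0) = mex{} = 0
g(1) = mex{0} = 1
g(2) = mex{1} = 0
g(3) = mex{0} = 1
g(4) = mex{0,1} = 2
g(5) = mex{0,1,2} = 3
g(6) = mex{0,1,3} = 2
g(7) = mex{0,1,2} = 3
g(8) = mex{1,2,3} = 0
So g(8) = 0.
Build the Grundy sequence for stack B with g(k) = mex{g(k−s) : s ∈ {5, 6}, s ≤ k}:
g(0) = mex{} = 0
g(1) = mex{} = 0
g(2) = mex{} = 0
g(3) = mex{} = 0
g(4) = mex{} = 0
g(5) = mex{0} = 1
g(6) = mex{0} = 1
g(7) = mex{0} = 1
So g(7) = 1.
The value of a disjunctive sum is the nim-sum of the parts.
Combined value = 0 ⊕ 1 = 1.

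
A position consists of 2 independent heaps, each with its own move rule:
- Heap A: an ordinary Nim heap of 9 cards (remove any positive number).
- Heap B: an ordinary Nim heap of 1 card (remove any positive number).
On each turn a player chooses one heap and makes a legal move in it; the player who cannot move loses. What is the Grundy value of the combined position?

Heap A is a plain Nim heap of size 9, so its Grundy value is 9.
Heap B is a plain Nim heap of size 1, so its Grundy value is 1.
By the Sprague-Grundy theorem, the Grundy value of a sum of independent games is the XOR of the component values.
Combined value = 9 ⊕ 1 = 8.

8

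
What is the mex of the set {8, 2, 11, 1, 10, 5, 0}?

3

The values 0, 1, 2 are all present; 3 is the first non-negative integer missing from the set.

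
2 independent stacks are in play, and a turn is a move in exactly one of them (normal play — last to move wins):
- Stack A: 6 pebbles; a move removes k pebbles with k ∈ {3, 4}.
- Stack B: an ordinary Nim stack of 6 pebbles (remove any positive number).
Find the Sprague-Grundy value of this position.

For stack A, compute g(0), g(1), … with moves {3, 4}:
k:     0  1  2  3  4  5  6
g(k):  0  0  0  1  1  1  2
So g(6) = 2.
Stack B is a plain Nim stack of size 6, so its Grundy value is 6.
The value of a disjunctive sum is the nim-sum of the parts.
Combined value = 2 ⊕ 6 = 4.

4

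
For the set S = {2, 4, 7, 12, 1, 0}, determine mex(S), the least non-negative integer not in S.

3

The values 0, 1, 2 are all present; 3 is the first non-negative integer missing from the set.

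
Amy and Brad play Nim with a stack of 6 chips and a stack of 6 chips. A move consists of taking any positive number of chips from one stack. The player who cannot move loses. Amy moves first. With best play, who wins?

Brad wins

Compute the nim-sum pairwise:
6 XOR 6 = 0
The nim-sum is 0, so this is a P-position: the player to move is in a losing position under optimal play; Amy is about to move from it and so loses — Brad wins.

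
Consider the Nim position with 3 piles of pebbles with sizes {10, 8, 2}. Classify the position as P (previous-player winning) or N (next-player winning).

P-position

In binary:
  1010  (10)
  1000  (8)
  0010  (2)
  ----
  0000  (0)
The nim-sum is 0, so this is a P-position: the player to move is in a losing position under optimal play.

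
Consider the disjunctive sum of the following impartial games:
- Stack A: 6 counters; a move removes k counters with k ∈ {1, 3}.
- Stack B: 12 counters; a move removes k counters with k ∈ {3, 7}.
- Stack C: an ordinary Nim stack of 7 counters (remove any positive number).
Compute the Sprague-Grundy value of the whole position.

7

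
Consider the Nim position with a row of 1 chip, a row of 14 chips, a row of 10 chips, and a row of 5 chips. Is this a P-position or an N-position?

P-position

Nim-sum: 1 ⊕ 14 ⊕ 10 ⊕ 5 = 0.
The nim-sum is 0, so this is a P-position: the player to move is in a losing position under optimal play.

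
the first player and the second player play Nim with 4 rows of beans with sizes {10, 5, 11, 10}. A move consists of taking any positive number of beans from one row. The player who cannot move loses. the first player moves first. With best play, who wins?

Compute the nim-sum pairwise:
10 ^ 5 = 15
15 ^ 11 = 4
4 ^ 10 = 14
The nim-sum is 14 ≠ 0, so this is an N-position: the player to move can win; the first player has a winning move.

the first player wins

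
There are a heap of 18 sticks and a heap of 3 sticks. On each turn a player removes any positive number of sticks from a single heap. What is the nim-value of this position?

Bitwise XOR of the heap sizes:
  10010  (18)
  00011  (3)
  -----
  10001  (17)

17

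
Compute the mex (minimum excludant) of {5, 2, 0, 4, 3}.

1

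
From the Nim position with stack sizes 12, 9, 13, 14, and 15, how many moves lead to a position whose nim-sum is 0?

5

In binary:
  1100  (12)
  1001  (9)
  1101  (13)
  1110  (14)
  1111  (15)
  ----
  1001  (9)
The overall nim-sum is X = 9. A stack of size p has a winning move iff p XOR X < p (reduce it to p XOR X).
  12: 12 XOR 9 = 5 < 12 — winning move (to 5).
  9: 9 XOR 9 = 0 < 9 — winning move (to 0).
  13: 13 XOR 9 = 4 < 13 — winning move (to 4).
  14: 14 XOR 9 = 7 < 14 — winning move (to 7).
  15: 15 XOR 9 = 6 < 15 — winning move (to 6).
That gives 5 winning moves.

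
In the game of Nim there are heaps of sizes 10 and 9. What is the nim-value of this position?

3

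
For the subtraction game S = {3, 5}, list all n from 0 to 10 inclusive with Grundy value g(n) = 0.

Grundy values for subtraction set {3, 5}:
g(0) = mex{} = 0
g(1) = mex{} = 0
g(2) = mex{} = 0
g(3) = mex{0} = 1
g(4) = mex{0} = 1
g(5) = mex{0} = 1
g(6) = mex{0,1} = 2
g(7) = mex{0,1} = 2
g(8) = mex{1} = 0
g(9) = mex{1,2} = 0
g(10) = mex{1,2} = 0
The P-positions (g = 0) in 0..10 are 0, 1, 2, 8, 9, 10.

0, 1, 2, 8, 9, 10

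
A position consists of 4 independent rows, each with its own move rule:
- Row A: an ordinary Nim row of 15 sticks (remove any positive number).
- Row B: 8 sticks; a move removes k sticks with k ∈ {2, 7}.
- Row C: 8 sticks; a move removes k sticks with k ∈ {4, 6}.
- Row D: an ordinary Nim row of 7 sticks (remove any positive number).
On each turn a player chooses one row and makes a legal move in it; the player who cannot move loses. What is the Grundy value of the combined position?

8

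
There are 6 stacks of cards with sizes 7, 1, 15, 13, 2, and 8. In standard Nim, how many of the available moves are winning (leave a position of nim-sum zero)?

3

Nim-sum: 7 ⊕ 1 ⊕ 15 ⊕ 13 ⊕ 2 ⊕ 8 = 14.
The overall nim-sum is X = 14. A stack of size p has a winning move iff p XOR X < p (reduce it to p XOR X).
  7: 7 XOR 14 = 9 ≥ 7 — no move.
  1: 1 XOR 14 = 15 ≥ 1 — no move.
  15: 15 XOR 14 = 1 < 15 — winning move (to 1).
  13: 13 XOR 14 = 3 < 13 — winning move (to 3).
  2: 2 XOR 14 = 12 ≥ 2 — no move.
  8: 8 XOR 14 = 6 < 8 — winning move (to 6).
That gives 3 winning moves.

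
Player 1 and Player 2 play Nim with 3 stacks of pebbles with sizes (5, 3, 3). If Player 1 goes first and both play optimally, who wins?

Nim-sum: 5 XOR 3 XOR 3 = 5.
The nim-sum is 5 ≠ 0, so this is an N-position: the player to move can win; Player 1 has a winning move.

Player 1 wins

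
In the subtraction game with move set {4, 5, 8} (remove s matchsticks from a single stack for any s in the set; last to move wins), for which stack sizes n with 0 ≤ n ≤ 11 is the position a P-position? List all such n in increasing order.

0, 1, 2, 3

Grundy values for subtraction set {4, 5, 8}:
k:     0  1  2  3  4  5  6  7  8  9 10 11
g(k):  0  0  0  0  1  1  1  1  2  2  2  2
The P-positions (g = 0) in 0..11 are 0, 1, 2, 3.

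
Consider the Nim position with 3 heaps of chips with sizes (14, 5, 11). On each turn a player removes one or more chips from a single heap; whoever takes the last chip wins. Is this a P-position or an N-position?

Write each in binary and XOR column by column:
  1110  (14)
  0101  (5)
  1011  (11)
  ----
  0000  (0)
The nim-sum is 0, so this is a P-position: the player to move is in a losing position under optimal play.

P-position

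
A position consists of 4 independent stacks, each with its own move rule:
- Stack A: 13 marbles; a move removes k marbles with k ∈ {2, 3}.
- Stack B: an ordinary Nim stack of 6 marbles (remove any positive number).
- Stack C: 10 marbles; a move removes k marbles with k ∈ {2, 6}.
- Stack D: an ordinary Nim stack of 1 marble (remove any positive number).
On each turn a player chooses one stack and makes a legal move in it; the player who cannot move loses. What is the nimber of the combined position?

7

Build the Grundy sequence for stack A with g(k) = mex{g(k−s) : s ∈ {2, 3}, s ≤ k}:
g(0) = mex{} = 0
g(1) = mex{} = 0
g(2) = mex{0} = 1
g(3) = mex{0} = 1
g(4) = mex{0,1} = 2
g(5) = mex{1} = 0
g(6) = mex{1,2} = 0
g(7) = mex{0,2} = 1
g(8) = mex{0} = 1
g(9) = mex{0,1} = 2
g(10) = mex{1} = 0
g(11) = mex{1,2} = 0
g(12) = mex{0,2} = 1
g(13) = mex{0} = 1
So g(13) = 1.
Stack B is a plain Nim stack of size 6, so its Grundy value is 6.
For stack C, compute g(0), g(1), … with moves {2, 6}:
k:     0  1  2  3  4  5  6  7  8  9 10
g(k):  0  0  1  1  0  0  1  1  0  0  1
So g(10) = 1.
Stack D is a plain Nim stack of size 1, so its Grundy value is 1.
The value of a disjunctive sum is the nim-sum of the parts.
Combined value = 1 ⊕ 6 ⊕ 1 ⊕ 1 = 7.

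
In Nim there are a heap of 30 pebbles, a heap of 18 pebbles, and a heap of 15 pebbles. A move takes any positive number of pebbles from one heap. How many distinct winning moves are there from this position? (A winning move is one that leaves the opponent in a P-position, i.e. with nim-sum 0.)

3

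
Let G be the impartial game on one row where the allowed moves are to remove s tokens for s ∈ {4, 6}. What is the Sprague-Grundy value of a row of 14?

1

Compute g(0), g(1), … for moves {4, 6}:
k:     0  1  2  3  4  5  6  7  8  9 10 11 12 13 14
g(k):  0  0  0  0  1  1  1  1  2  2  0  0  0  0  1
So g(14) = 1.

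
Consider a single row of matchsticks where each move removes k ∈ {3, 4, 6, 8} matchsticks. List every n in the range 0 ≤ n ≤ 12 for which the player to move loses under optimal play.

Grundy values for subtraction set {3, 4, 6, 8}:
k:     0  1  2  3  4  5  6  7  8  9 10 11 12
g(k):  0  0  0  1  1  1  2  2  2  3  3  0  0
The P-positions (g = 0) in 0..12 are 0, 1, 2, 11, 12.

0, 1, 2, 11, 12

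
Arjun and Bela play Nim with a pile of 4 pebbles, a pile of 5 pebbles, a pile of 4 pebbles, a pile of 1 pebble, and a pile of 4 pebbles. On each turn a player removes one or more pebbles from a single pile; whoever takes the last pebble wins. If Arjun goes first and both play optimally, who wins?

Nim-sum: 4 ^ 5 ^ 4 ^ 1 ^ 4 = 0.
The nim-sum is 0, so this is a P-position: the player to move is in a losing position under optimal play; Arjun is about to move from it and so loses — Bela wins.

Bela wins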